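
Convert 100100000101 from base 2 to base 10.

Sum of powers of 2 for each 1-bit:
2^0 + 2^2 + 2^8 + 2^11
= 1 + 4 + 256 + 2048
= 2309



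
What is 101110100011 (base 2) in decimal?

Sum of powers of 2 for each 1-bit:
2^0 + 2^1 + 2^5 + 2^7 + 2^8 + 2^9 + 2^11
= 1 + 2 + 32 + 128 + 256 + 512 + 2048
= 2979



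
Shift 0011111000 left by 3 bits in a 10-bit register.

Original: 0011111000 (decimal 248)
Shift left by 3 positions
Append 3 zeros on the right and drop the 3 high bits that overflow the 10-bit width
Result: 1111000000 (decimal 960)
Equivalent: 248 << 3 = 248 × 2^3 = 1984, truncated to 10 bits = 960



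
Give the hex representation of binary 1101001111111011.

Group into 4-bit nibbles from right:
  1101 = D
  0011 = 3
  1111 = F
  1011 = B
Result: D3FB



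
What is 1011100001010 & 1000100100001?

AND: 1 only when both bits are 1
  1011100001010
& 1000100100001
---------------
  1000100000000
Decimal: 5898 & 4385 = 4352



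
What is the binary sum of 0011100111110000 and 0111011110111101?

Add column by column from the right: bit + bit + carry-in; write the sum mod 2, carry 1 when the sum is 2 or 3.
carry:  1111111111100000
        0011100111110000
+       0111011110111101
------------------------
       01011000110101101
(the carry out of the leftmost column, 0, becomes the leading bit)
Decimal check:
  0011100111110000 = 8192 + 4096 + 2048 + 256 + 128 + 64 + 32 + 16 = 14832
  0111011110111101 = 16384 + 8192 + 4096 + 1024 + 512 + 256 + 128 + 32 + 16 + 8 + 4 + 1 = 30653
  14832 + 30653 = 45485, and 01011000110101101 = 32768 + 8192 + 4096 + 256 + 128 + 32 + 8 + 4 + 1 = 45485 ✓



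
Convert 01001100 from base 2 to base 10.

Sum of powers of 2 for each 1-bit:
2^2 + 2^3 + 2^6
= 4 + 8 + 64
= 76



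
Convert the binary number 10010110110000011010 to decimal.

Sum of powers of 2 for each 1-bit:
2^1 + 2^3 + 2^4 + 2^10 + 2^11 + 2^13 + 2^14 + 2^16 + 2^19
= 2 + 8 + 16 + 1024 + 2048 + 8192 + 16384 + 65536 + 524288
= 617498



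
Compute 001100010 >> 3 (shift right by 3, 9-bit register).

Original: 001100010 (decimal 98)
Shift right by 3 positions
Drop the 3 low bits; fill with zeros on the left
Result: 000001100 (decimal 12)
Equivalent: 98 >> 3 = 98 ÷ 2^3 = 12



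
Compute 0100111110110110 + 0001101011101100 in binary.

Add column by column from the right: bit + bit + carry-in; write the sum mod 2, carry 1 when the sum is 2 or 3.
carry:  0011111111111000
        0100111110110110
+       0001101011101100
------------------------
       00110101010100010
(the carry out of the leftmost column, 0, becomes the leading bit)
Decimal check:
  0100111110110110 = 16384 + 2048 + 1024 + 512 + 256 + 128 + 32 + 16 + 4 + 2 = 20406
  0001101011101100 = 4096 + 2048 + 512 + 128 + 64 + 32 + 8 + 4 = 6892
  20406 + 6892 = 27298, and 00110101010100010 = 16384 + 8192 + 2048 + 512 + 128 + 32 + 2 = 27298 ✓



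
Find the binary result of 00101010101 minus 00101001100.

Method 1 - Direct subtraction (column by column from the right: bit − bit − borrow-in; if negative, add 2 and borrow 1 from the next column):
borrow: 00000010000
        00101010101
-       00101001100
-------------------
        00000001001

Method 2 - Add two's complement:
Two's complement of 00101001100: invert → 11010110011, add 1 → 11010110100
  00101010101
+ 11010110100
-------------
 100000001001  (end carry out of the top bit = 1)
Discarding the end carry: 00000001001
Decimal check:
  00101010101 = 256 + 64 + 16 + 4 + 1 = 341
  00101001100 = 256 + 64 + 8 + 4 = 332
  341 - 332 = 9, and 00000001001 = 8 + 1 = 9 ✓



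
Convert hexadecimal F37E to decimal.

Expand by place value (powers of 16):
Digit values: F = 15, E = 14
F37E = 15 × 16^3 + 3 × 16^2 + 7 × 16^1 + 14 × 16^0
= 15 × 4096 + 3 × 256 + 7 × 16 + 14 × 1
= 61440 + 768 + 112 + 14
= 62334



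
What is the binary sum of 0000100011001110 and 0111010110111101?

Add column by column from the right: bit + bit + carry-in; write the sum mod 2, carry 1 when the sum is 2 or 3.
carry:  0000001111111000
        0000100011001110
+       0111010110111101
------------------------
       00111111010001011
(the carry out of the leftmost column, 0, becomes the leading bit)
Decimal check:
  0000100011001110 = 2048 + 128 + 64 + 8 + 4 + 2 = 2254
  0111010110111101 = 16384 + 8192 + 4096 + 1024 + 256 + 128 + 32 + 16 + 8 + 4 + 1 = 30141
  2254 + 30141 = 32395, and 00111111010001011 = 16384 + 8192 + 4096 + 2048 + 1024 + 512 + 128 + 8 + 2 + 1 = 32395 ✓



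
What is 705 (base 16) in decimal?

Expand by place value (powers of 16):
705 = 7 × 16^2 + 0 × 16^1 + 5 × 16^0
= 7 × 256 + 0 × 16 + 5 × 1
= 1792 + 0 + 5
= 1797



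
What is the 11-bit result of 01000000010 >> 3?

Original: 01000000010 (decimal 514)
Shift right by 3 positions
Drop the 3 low bits; fill with zeros on the left
Result: 00001000000 (decimal 64)
Equivalent: 514 >> 3 = 514 ÷ 2^3 = 64



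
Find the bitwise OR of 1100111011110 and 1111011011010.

OR: 1 when either bit is 1
  1100111011110
| 1111011011010
---------------
  1111111011110
Decimal: 6622 | 7898 = 8158



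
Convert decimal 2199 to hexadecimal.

Using repeated division by 16 (digits 10–15 are A–F):
2199 ÷ 16 = 137 remainder 7
137 ÷ 16 = 8 remainder 9
8 ÷ 16 = 0 remainder 8
Reading remainders bottom to top: 897



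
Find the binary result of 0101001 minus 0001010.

Method 1 - Direct subtraction (column by column from the right: bit − bit − borrow-in; if negative, add 2 and borrow 1 from the next column):
borrow: 0111100
        0101001
-       0001010
---------------
        0011111

Method 2 - Add two's complement:
Two's complement of 0001010: invert → 1110101, add 1 → 1110110
  0101001
+ 1110110
---------
 10011111  (end carry out of the top bit = 1)
Discarding the end carry: 0011111
Decimal check:
  0101001 = 32 + 8 + 1 = 41
  0001010 = 8 + 2 = 10
  41 - 10 = 31, and 0011111 = 16 + 8 + 4 + 2 + 1 = 31 ✓



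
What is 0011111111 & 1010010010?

AND: 1 only when both bits are 1
  0011111111
& 1010010010
------------
  0010010010
Decimal: 255 & 658 = 146



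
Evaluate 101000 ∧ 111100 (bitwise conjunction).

AND: 1 only when both bits are 1
  101000
& 111100
--------
  101000
Decimal: 40 & 60 = 40



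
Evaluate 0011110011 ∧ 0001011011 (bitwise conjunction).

AND: 1 only when both bits are 1
  0011110011
& 0001011011
------------
  0001010011
Decimal: 243 & 91 = 83



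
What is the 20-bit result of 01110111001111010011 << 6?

Original: 01110111001111010011 (decimal 488403)
Shift left by 6 positions
Append 6 zeros on the right and drop the 6 high bits that overflow the 20-bit width
Result: 11001111010011000000 (decimal 849088)
Equivalent: 488403 << 6 = 488403 × 2^6 = 31257792, truncated to 20 bits = 849088



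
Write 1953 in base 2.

Using repeated division by 2:
1953 ÷ 2 = 976 remainder 1
976 ÷ 2 = 488 remainder 0
488 ÷ 2 = 244 remainder 0
244 ÷ 2 = 122 remainder 0
122 ÷ 2 = 61 remainder 0
61 ÷ 2 = 30 remainder 1
30 ÷ 2 = 15 remainder 0
15 ÷ 2 = 7 remainder 1
7 ÷ 2 = 3 remainder 1
3 ÷ 2 = 1 remainder 1
1 ÷ 2 = 0 remainder 1
Reading remainders bottom to top: 11110100001



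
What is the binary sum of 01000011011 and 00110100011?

Add column by column from the right: bit + bit + carry-in; write the sum mod 2, carry 1 when the sum is 2 or 3.
carry:  00000000110
        01000011011
+       00110100011
-------------------
       001110111110
(the carry out of the leftmost column, 0, becomes the leading bit)
Decimal check:
  01000011011 = 512 + 16 + 8 + 2 + 1 = 539
  00110100011 = 256 + 128 + 32 + 2 + 1 = 419
  539 + 419 = 958, and 001110111110 = 512 + 256 + 128 + 32 + 16 + 8 + 4 + 2 = 958 ✓



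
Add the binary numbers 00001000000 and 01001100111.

Add column by column from the right: bit + bit + carry-in; write the sum mod 2, carry 1 when the sum is 2 or 3.
carry:  00010000000
        00001000000
+       01001100111
-------------------
       001010100111
(the carry out of the leftmost column, 0, becomes the leading bit)
Decimal check:
  00001000000 = 64
  01001100111 = 512 + 64 + 32 + 4 + 2 + 1 = 615
  64 + 615 = 679, and 001010100111 = 512 + 128 + 32 + 4 + 2 + 1 = 679 ✓



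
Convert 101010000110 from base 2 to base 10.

Sum of powers of 2 for each 1-bit:
2^1 + 2^2 + 2^7 + 2^9 + 2^11
= 2 + 4 + 128 + 512 + 2048
= 2694



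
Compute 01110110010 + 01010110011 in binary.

Add column by column from the right: bit + bit + carry-in; write the sum mod 2, carry 1 when the sum is 2 or 3.
carry:  11101100100
        01110110010
+       01010110011
-------------------
       011001100101
(the carry out of the leftmost column, 0, becomes the leading bit)
Decimal check:
  01110110010 = 512 + 256 + 128 + 32 + 16 + 2 = 946
  01010110011 = 512 + 128 + 32 + 16 + 2 + 1 = 691
  946 + 691 = 1637, and 011001100101 = 1024 + 512 + 64 + 32 + 4 + 1 = 1637 ✓



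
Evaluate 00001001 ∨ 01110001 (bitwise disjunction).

OR: 1 when either bit is 1
  00001001
| 01110001
----------
  01111001
Decimal: 9 | 113 = 121



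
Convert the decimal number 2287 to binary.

Using repeated division by 2:
2287 ÷ 2 = 1143 remainder 1
1143 ÷ 2 = 571 remainder 1
571 ÷ 2 = 285 remainder 1
285 ÷ 2 = 142 remainder 1
142 ÷ 2 = 71 remainder 0
71 ÷ 2 = 35 remainder 1
35 ÷ 2 = 17 remainder 1
17 ÷ 2 = 8 remainder 1
8 ÷ 2 = 4 remainder 0
4 ÷ 2 = 2 remainder 0
2 ÷ 2 = 1 remainder 0
1 ÷ 2 = 0 remainder 1
Reading remainders bottom to top: 100011101111



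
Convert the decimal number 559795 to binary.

Using repeated division by 2:
559795 ÷ 2 = 279897 remainder 1
279897 ÷ 2 = 139948 remainder 1
139948 ÷ 2 = 69974 remainder 0
69974 ÷ 2 = 34987 remainder 0
34987 ÷ 2 = 17493 remainder 1
17493 ÷ 2 = 8746 remainder 1
8746 ÷ 2 = 4373 remainder 0
4373 ÷ 2 = 2186 remainder 1
2186 ÷ 2 = 1093 remainder 0
1093 ÷ 2 = 546 remainder 1
546 ÷ 2 = 273 remainder 0
273 ÷ 2 = 136 remainder 1
136 ÷ 2 = 68 remainder 0
68 ÷ 2 = 34 remainder 0
34 ÷ 2 = 17 remainder 0
17 ÷ 2 = 8 remainder 1
8 ÷ 2 = 4 remainder 0
4 ÷ 2 = 2 remainder 0
2 ÷ 2 = 1 remainder 0
1 ÷ 2 = 0 remainder 1
Reading remainders bottom to top: 10001000101010110011



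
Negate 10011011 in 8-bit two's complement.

Original (sign bit 1, negative): 10011011
Step 1 - Invert all bits: 01100100
Step 2 - Add 1: 01100101
Verification: 10011011 + 01100101 = 100000000; discarding the end carry (carry out of the top bit) leaves the 8-bit value 00000000, as required for x + (-x)



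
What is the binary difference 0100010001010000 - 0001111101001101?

Method 1 - Direct subtraction (column by column from the right: bit − bit − borrow-in; if negative, add 2 and borrow 1 from the next column):
borrow: 0111111000011110
        0100010001010000
-       0001111101001101
------------------------
        0010010100000011

Method 2 - Add two's complement:
Two's complement of 0001111101001101: invert → 1110000010110010, add 1 → 1110000010110011
  0100010001010000
+ 1110000010110011
------------------
 10010010100000011  (end carry out of the top bit = 1)
Discarding the end carry: 0010010100000011
Decimal check:
  0100010001010000 = 16384 + 1024 + 64 + 16 = 17488
  0001111101001101 = 4096 + 2048 + 1024 + 512 + 256 + 64 + 8 + 4 + 1 = 8013
  17488 - 8013 = 9475, and 0010010100000011 = 8192 + 1024 + 256 + 2 + 1 = 9475 ✓



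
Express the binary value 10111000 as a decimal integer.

Sum of powers of 2 for each 1-bit:
2^3 + 2^4 + 2^5 + 2^7
= 8 + 16 + 32 + 128
= 184



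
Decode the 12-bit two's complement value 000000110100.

Binary: 000000110100
Sign bit: 0 (non-negative)
Read directly as an unsigned value:
000000110100 = 32 + 16 + 4 = 52
Value: 52



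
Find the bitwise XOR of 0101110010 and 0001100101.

XOR: 1 when bits differ
  0101110010
^ 0001100101
------------
  0100010111
Decimal: 370 ^ 101 = 279



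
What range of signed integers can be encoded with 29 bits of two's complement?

For 29-bit two's complement:
Minimum: -2^28 = -268435456
Maximum: 2^28 - 1 = 268435455



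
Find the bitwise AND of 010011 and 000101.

AND: 1 only when both bits are 1
  010011
& 000101
--------
  000001
Decimal: 19 & 5 = 1



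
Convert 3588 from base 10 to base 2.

Using repeated division by 2:
3588 ÷ 2 = 1794 remainder 0
1794 ÷ 2 = 897 remainder 0
897 ÷ 2 = 448 remainder 1
448 ÷ 2 = 224 remainder 0
224 ÷ 2 = 112 remainder 0
112 ÷ 2 = 56 remainder 0
56 ÷ 2 = 28 remainder 0
28 ÷ 2 = 14 remainder 0
14 ÷ 2 = 7 remainder 0
7 ÷ 2 = 3 remainder 1
3 ÷ 2 = 1 remainder 1
1 ÷ 2 = 0 remainder 1
Reading remainders bottom to top: 111000000100



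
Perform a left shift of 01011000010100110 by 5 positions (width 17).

Original: 01011000010100110 (decimal 45222)
Shift left by 5 positions
Append 5 zeros on the right and drop the 5 high bits that overflow the 17-bit width
Result: 00001010011000000 (decimal 5312)
Equivalent: 45222 << 5 = 45222 × 2^5 = 1447104, truncated to 17 bits = 5312



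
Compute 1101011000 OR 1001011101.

OR: 1 when either bit is 1
  1101011000
| 1001011101
------------
  1101011101
Decimal: 856 | 605 = 861



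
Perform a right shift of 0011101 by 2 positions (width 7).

Original: 0011101 (decimal 29)
Shift right by 2 positions
Drop the 2 low bits; fill with zeros on the left
Result: 0000111 (decimal 7)
Equivalent: 29 >> 2 = 29 ÷ 2^2 = 7



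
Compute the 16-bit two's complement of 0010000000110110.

Original: 0010000000110110
Step 1 - Invert all bits: 1101111111001001
Step 2 - Add 1: 1101111111001010
Verification: 0010000000110110 + 1101111111001010 = 10000000000000000; discarding the end carry (carry out of the top bit) leaves the 16-bit value 0000000000000000, as required for x + (-x)



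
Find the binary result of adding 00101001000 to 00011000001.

Add column by column from the right: bit + bit + carry-in; write the sum mod 2, carry 1 when the sum is 2 or 3.
carry:  01110000000
        00101001000
+       00011000001
-------------------
       001000001001
(the carry out of the leftmost column, 0, becomes the leading bit)
Decimal check:
  00101001000 = 256 + 64 + 8 = 328
  00011000001 = 128 + 64 + 1 = 193
  328 + 193 = 521, and 001000001001 = 512 + 8 + 1 = 521 ✓



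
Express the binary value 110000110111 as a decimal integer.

Sum of powers of 2 for each 1-bit:
2^0 + 2^1 + 2^2 + 2^4 + 2^5 + 2^10 + 2^11
= 1 + 2 + 4 + 16 + 32 + 1024 + 2048
= 3127



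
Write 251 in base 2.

Using repeated division by 2:
251 ÷ 2 = 125 remainder 1
125 ÷ 2 = 62 remainder 1
62 ÷ 2 = 31 remainder 0
31 ÷ 2 = 15 remainder 1
15 ÷ 2 = 7 remainder 1
7 ÷ 2 = 3 remainder 1
3 ÷ 2 = 1 remainder 1
1 ÷ 2 = 0 remainder 1
Reading remainders bottom to top: 11111011



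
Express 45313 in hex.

Using repeated division by 16 (digits 10–15 are A–F):
45313 ÷ 16 = 2832 remainder 1
2832 ÷ 16 = 177 remainder 0
177 ÷ 16 = 11 remainder 1
11 ÷ 16 = 0 remainder 11 (B)
Reading remainders bottom to top: B101



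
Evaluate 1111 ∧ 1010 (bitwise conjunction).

AND: 1 only when both bits are 1
  1111
& 1010
------
  1010
Decimal: 15 & 10 = 10



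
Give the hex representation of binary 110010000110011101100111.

Group into 4-bit nibbles from right:
  1100 = C
  1000 = 8
  0110 = 6
  0111 = 7
  0110 = 6
  0111 = 7
Result: C86767



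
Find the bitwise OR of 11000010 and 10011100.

OR: 1 when either bit is 1
  11000010
| 10011100
----------
  11011110
Decimal: 194 | 156 = 222



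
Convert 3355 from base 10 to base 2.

Using repeated division by 2:
3355 ÷ 2 = 1677 remainder 1
1677 ÷ 2 = 838 remainder 1
838 ÷ 2 = 419 remainder 0
419 ÷ 2 = 209 remainder 1
209 ÷ 2 = 104 remainder 1
104 ÷ 2 = 52 remainder 0
52 ÷ 2 = 26 remainder 0
26 ÷ 2 = 13 remainder 0
13 ÷ 2 = 6 remainder 1
6 ÷ 2 = 3 remainder 0
3 ÷ 2 = 1 remainder 1
1 ÷ 2 = 0 remainder 1
Reading remainders bottom to top: 110100011011



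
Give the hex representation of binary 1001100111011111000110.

Group into 4-bit nibbles from right:
  0010 = 2
  0110 = 6
  0111 = 7
  0111 = 7
  1100 = C
  0110 = 6
Result: 2677C6



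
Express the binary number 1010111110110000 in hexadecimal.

Group into 4-bit nibbles from right:
  1010 = A
  1111 = F
  1011 = B
  0000 = 0
Result: AFB0



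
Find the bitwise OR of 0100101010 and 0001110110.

OR: 1 when either bit is 1
  0100101010
| 0001110110
------------
  0101111110
Decimal: 298 | 118 = 382



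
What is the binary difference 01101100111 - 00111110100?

Method 1 - Direct subtraction (column by column from the right: bit − bit − borrow-in; if negative, add 2 and borrow 1 from the next column):
borrow: 01111100000
        01101100111
-       00111110100
-------------------
        00101110011

Method 2 - Add two's complement:
Two's complement of 00111110100: invert → 11000001011, add 1 → 11000001100
  01101100111
+ 11000001100
-------------
 100101110011  (end carry out of the top bit = 1)
Discarding the end carry: 00101110011
Decimal check:
  01101100111 = 512 + 256 + 64 + 32 + 4 + 2 + 1 = 871
  00111110100 = 256 + 128 + 64 + 32 + 16 + 4 = 500
  871 - 500 = 371, and 00101110011 = 256 + 64 + 32 + 16 + 2 + 1 = 371 ✓



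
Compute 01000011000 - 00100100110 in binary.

Method 1 - Direct subtraction (column by column from the right: bit − bit − borrow-in; if negative, add 2 and borrow 1 from the next column):
borrow: 01111001100
        01000011000
-       00100100110
-------------------
        00011110010

Method 2 - Add two's complement:
Two's complement of 00100100110: invert → 11011011001, add 1 → 11011011010
  01000011000
+ 11011011010
-------------
 100011110010  (end carry out of the top bit = 1)
Discarding the end carry: 00011110010
Decimal check:
  01000011000 = 512 + 16 + 8 = 536
  00100100110 = 256 + 32 + 4 + 2 = 294
  536 - 294 = 242, and 00011110010 = 128 + 64 + 32 + 16 + 2 = 242 ✓



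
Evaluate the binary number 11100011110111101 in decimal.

Sum of powers of 2 for each 1-bit:
2^0 + 2^2 + 2^3 + 2^4 + 2^5 + 2^7 + 2^8 + 2^9 + 2^10 + 2^14 + 2^15 + 2^16
= 1 + 4 + 8 + 16 + 32 + 128 + 256 + 512 + 1024 + 16384 + 32768 + 65536
= 116669



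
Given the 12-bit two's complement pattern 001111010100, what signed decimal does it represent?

Binary: 001111010100
Sign bit: 0 (non-negative)
Read directly as an unsigned value:
001111010100 = 512 + 256 + 128 + 64 + 16 + 4 = 980
Value: 980



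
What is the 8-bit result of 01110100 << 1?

Original: 01110100 (decimal 116)
Shift left by 1 position
Append 1 zero on the right
Result: 11101000 (decimal 232)
Equivalent: 116 << 1 = 116 × 2^1 = 232



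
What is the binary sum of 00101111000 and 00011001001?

Add column by column from the right: bit + bit + carry-in; write the sum mod 2, carry 1 when the sum is 2 or 3.
carry:  01111110000
        00101111000
+       00011001001
-------------------
       001001000001
(the carry out of the leftmost column, 0, becomes the leading bit)
Decimal check:
  00101111000 = 256 + 64 + 32 + 16 + 8 = 376
  00011001001 = 128 + 64 + 8 + 1 = 201
  376 + 201 = 577, and 001001000001 = 512 + 64 + 1 = 577 ✓



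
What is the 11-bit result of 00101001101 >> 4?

Original: 00101001101 (decimal 333)
Shift right by 4 positions
Drop the 4 low bits; fill with zeros on the left
Result: 00000010100 (decimal 20)
Equivalent: 333 >> 4 = 333 ÷ 2^4 = 20



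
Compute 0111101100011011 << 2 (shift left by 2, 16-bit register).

Original: 0111101100011011 (decimal 31515)
Shift left by 2 positions
Append 2 zeros on the right and drop the 2 high bits that overflow the 16-bit width
Result: 1110110001101100 (decimal 60524)
Equivalent: 31515 << 2 = 31515 × 2^2 = 126060, truncated to 16 bits = 60524



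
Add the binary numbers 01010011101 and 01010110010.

Add column by column from the right: bit + bit + carry-in; write the sum mod 2, carry 1 when the sum is 2 or 3.
carry:  10101100000
        01010011101
+       01010110010
-------------------
       010101001111
(the carry out of the leftmost column, 0, becomes the leading bit)
Decimal check:
  01010011101 = 512 + 128 + 16 + 8 + 4 + 1 = 669
  01010110010 = 512 + 128 + 32 + 16 + 2 = 690
  669 + 690 = 1359, and 010101001111 = 1024 + 256 + 64 + 8 + 4 + 2 + 1 = 1359 ✓



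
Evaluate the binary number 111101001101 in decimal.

Sum of powers of 2 for each 1-bit:
2^0 + 2^2 + 2^3 + 2^6 + 2^8 + 2^9 + 2^10 + 2^11
= 1 + 4 + 8 + 64 + 256 + 512 + 1024 + 2048
= 3917



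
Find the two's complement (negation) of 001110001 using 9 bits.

Original: 001110001
Step 1 - Invert all bits: 110001110
Step 2 - Add 1: 110001111
Verification: 001110001 + 110001111 = 1000000000; discarding the end carry (carry out of the top bit) leaves the 9-bit value 000000000, as required for x + (-x)



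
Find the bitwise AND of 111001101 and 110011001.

AND: 1 only when both bits are 1
  111001101
& 110011001
-----------
  110001001
Decimal: 461 & 409 = 393



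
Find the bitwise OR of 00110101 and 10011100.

OR: 1 when either bit is 1
  00110101
| 10011100
----------
  10111101
Decimal: 53 | 156 = 189



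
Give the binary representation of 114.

Using repeated division by 2:
114 ÷ 2 = 57 remainder 0
57 ÷ 2 = 28 remainder 1
28 ÷ 2 = 14 remainder 0
14 ÷ 2 = 7 remainder 0
7 ÷ 2 = 3 remainder 1
3 ÷ 2 = 1 remainder 1
1 ÷ 2 = 0 remainder 1
Reading remainders bottom to top: 1110010



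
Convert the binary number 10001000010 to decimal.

Sum of powers of 2 for each 1-bit:
2^1 + 2^6 + 2^10
= 2 + 64 + 1024
= 1090



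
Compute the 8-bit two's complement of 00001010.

Original: 00001010
Step 1 - Invert all bits: 11110101
Step 2 - Add 1: 11110110
Verification: 00001010 + 11110110 = 100000000; discarding the end carry (carry out of the top bit) leaves the 8-bit value 00000000, as required for x + (-x)



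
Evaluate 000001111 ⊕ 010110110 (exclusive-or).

XOR: 1 when bits differ
  000001111
^ 010110110
-----------
  010111001
Decimal: 15 ^ 182 = 185



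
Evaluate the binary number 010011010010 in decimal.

Sum of powers of 2 for each 1-bit:
2^1 + 2^4 + 2^6 + 2^7 + 2^10
= 2 + 16 + 64 + 128 + 1024
= 1234



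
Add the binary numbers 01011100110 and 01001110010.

Add column by column from the right: bit + bit + carry-in; write the sum mod 2, carry 1 when the sum is 2 or 3.
carry:  10111001100
        01011100110
+       01001110010
-------------------
       010101011000
(the carry out of the leftmost column, 0, becomes the leading bit)
Decimal check:
  01011100110 = 512 + 128 + 64 + 32 + 4 + 2 = 742
  01001110010 = 512 + 64 + 32 + 16 + 2 = 626
  742 + 626 = 1368, and 010101011000 = 1024 + 256 + 64 + 16 + 8 = 1368 ✓



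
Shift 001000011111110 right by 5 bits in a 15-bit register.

Original: 001000011111110 (decimal 4350)
Shift right by 5 positions
Drop the 5 low bits; fill with zeros on the left
Result: 000000010000111 (decimal 135)
Equivalent: 4350 >> 5 = 4350 ÷ 2^5 = 135



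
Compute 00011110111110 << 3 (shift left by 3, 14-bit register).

Original: 00011110111110 (decimal 1982)
Shift left by 3 positions
Append 3 zeros on the right
Result: 11110111110000 (decimal 15856)
Equivalent: 1982 << 3 = 1982 × 2^3 = 15856



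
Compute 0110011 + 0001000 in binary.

Add column by column from the right: bit + bit + carry-in; write the sum mod 2, carry 1 when the sum is 2 or 3.
carry:  0000000
        0110011
+       0001000
---------------
       00111011
(the carry out of the leftmost column, 0, becomes the leading bit)
Decimal check:
  0110011 = 32 + 16 + 2 + 1 = 51
  0001000 = 8
  51 + 8 = 59, and 00111011 = 32 + 16 + 8 + 2 + 1 = 59 ✓



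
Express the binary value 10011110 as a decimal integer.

Sum of powers of 2 for each 1-bit:
2^1 + 2^2 + 2^3 + 2^4 + 2^7
= 2 + 4 + 8 + 16 + 128
= 158



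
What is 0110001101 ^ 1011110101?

XOR: 1 when bits differ
  0110001101
^ 1011110101
------------
  1101111000
Decimal: 397 ^ 757 = 888



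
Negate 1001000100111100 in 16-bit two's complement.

Original (sign bit 1, negative): 1001000100111100
Step 1 - Invert all bits: 0110111011000011
Step 2 - Add 1: 0110111011000100
Verification: 1001000100111100 + 0110111011000100 = 10000000000000000; discarding the end carry (carry out of the top bit) leaves the 16-bit value 0000000000000000, as required for x + (-x)



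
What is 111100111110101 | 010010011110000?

OR: 1 when either bit is 1
  111100111110101
| 010010011110000
-----------------
  111110111110101
Decimal: 31221 | 9456 = 32245



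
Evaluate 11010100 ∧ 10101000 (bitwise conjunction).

AND: 1 only when both bits are 1
  11010100
& 10101000
----------
  10000000
Decimal: 212 & 168 = 128



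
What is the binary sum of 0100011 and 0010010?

Add column by column from the right: bit + bit + carry-in; write the sum mod 2, carry 1 when the sum is 2 or 3.
carry:  0000100
        0100011
+       0010010
---------------
       00110101
(the carry out of the leftmost column, 0, becomes the leading bit)
Decimal check:
  0100011 = 32 + 2 + 1 = 35
  0010010 = 16 + 2 = 18
  35 + 18 = 53, and 00110101 = 32 + 16 + 4 + 1 = 53 ✓



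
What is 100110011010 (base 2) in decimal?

Sum of powers of 2 for each 1-bit:
2^1 + 2^3 + 2^4 + 2^7 + 2^8 + 2^11
= 2 + 8 + 16 + 128 + 256 + 2048
= 2458



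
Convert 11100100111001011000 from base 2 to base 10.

Sum of powers of 2 for each 1-bit:
2^3 + 2^4 + 2^6 + 2^9 + 2^10 + 2^11 + 2^14 + 2^17 + 2^18 + 2^19
= 8 + 16 + 64 + 512 + 1024 + 2048 + 16384 + 131072 + 262144 + 524288
= 937560



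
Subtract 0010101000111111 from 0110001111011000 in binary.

Method 1 - Direct subtraction (column by column from the right: bit − bit − borrow-in; if negative, add 2 and borrow 1 from the next column):
borrow: 0111000001111110
        0110001111011000
-       0010101000111111
------------------------
        0011100110011001

Method 2 - Add two's complement:
Two's complement of 0010101000111111: invert → 1101010111000000, add 1 → 1101010111000001
  0110001111011000
+ 1101010111000001
------------------
 10011100110011001  (end carry out of the top bit = 1)
Discarding the end carry: 0011100110011001
Decimal check:
  0110001111011000 = 16384 + 8192 + 512 + 256 + 128 + 64 + 16 + 8 = 25560
  0010101000111111 = 8192 + 2048 + 512 + 32 + 16 + 8 + 4 + 2 + 1 = 10815
  25560 - 10815 = 14745, and 0011100110011001 = 8192 + 4096 + 2048 + 256 + 128 + 16 + 8 + 1 = 14745 ✓



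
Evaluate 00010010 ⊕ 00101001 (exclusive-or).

XOR: 1 when bits differ
  00010010
^ 00101001
----------
  00111011
Decimal: 18 ^ 41 = 59



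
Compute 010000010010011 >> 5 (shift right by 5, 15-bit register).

Original: 010000010010011 (decimal 8339)
Shift right by 5 positions
Drop the 5 low bits; fill with zeros on the left
Result: 000000100000100 (decimal 260)
Equivalent: 8339 >> 5 = 8339 ÷ 2^5 = 260



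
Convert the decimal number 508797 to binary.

Using repeated division by 2:
508797 ÷ 2 = 254398 remainder 1
254398 ÷ 2 = 127199 remainder 0
127199 ÷ 2 = 63599 remainder 1
63599 ÷ 2 = 31799 remainder 1
31799 ÷ 2 = 15899 remainder 1
15899 ÷ 2 = 7949 remainder 1
7949 ÷ 2 = 3974 remainder 1
3974 ÷ 2 = 1987 remainder 0
1987 ÷ 2 = 993 remainder 1
993 ÷ 2 = 496 remainder 1
496 ÷ 2 = 248 remainder 0
248 ÷ 2 = 124 remainder 0
124 ÷ 2 = 62 remainder 0
62 ÷ 2 = 31 remainder 0
31 ÷ 2 = 15 remainder 1
15 ÷ 2 = 7 remainder 1
7 ÷ 2 = 3 remainder 1
3 ÷ 2 = 1 remainder 1
1 ÷ 2 = 0 remainder 1
Reading remainders bottom to top: 1111100001101111101



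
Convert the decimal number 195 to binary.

Using repeated division by 2:
195 ÷ 2 = 97 remainder 1
97 ÷ 2 = 48 remainder 1
48 ÷ 2 = 24 remainder 0
24 ÷ 2 = 12 remainder 0
12 ÷ 2 = 6 remainder 0
6 ÷ 2 = 3 remainder 0
3 ÷ 2 = 1 remainder 1
1 ÷ 2 = 0 remainder 1
Reading remainders bottom to top: 11000011



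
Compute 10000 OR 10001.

OR: 1 when either bit is 1
  10000
| 10001
-------
  10001
Decimal: 16 | 17 = 17



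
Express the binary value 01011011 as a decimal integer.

Sum of powers of 2 for each 1-bit:
2^0 + 2^1 + 2^3 + 2^4 + 2^6
= 1 + 2 + 8 + 16 + 64
= 91



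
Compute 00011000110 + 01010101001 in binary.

Add column by column from the right: bit + bit + carry-in; write the sum mod 2, carry 1 when the sum is 2 or 3.
carry:  00100000000
        00011000110
+       01010101001
-------------------
       001101101111
(the carry out of the leftmost column, 0, becomes the leading bit)
Decimal check:
  00011000110 = 128 + 64 + 4 + 2 = 198
  01010101001 = 512 + 128 + 32 + 8 + 1 = 681
  198 + 681 = 879, and 001101101111 = 512 + 256 + 64 + 32 + 8 + 4 + 2 + 1 = 879 ✓



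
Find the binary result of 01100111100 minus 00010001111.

Method 1 - Direct subtraction (column by column from the right: bit − bit − borrow-in; if negative, add 2 and borrow 1 from the next column):
borrow: 00100011110
        01100111100
-       00010001111
-------------------
        01010101101

Method 2 - Add two's complement:
Two's complement of 00010001111: invert → 11101110000, add 1 → 11101110001
  01100111100
+ 11101110001
-------------
 101010101101  (end carry out of the top bit = 1)
Discarding the end carry: 01010101101
Decimal check:
  01100111100 = 512 + 256 + 32 + 16 + 8 + 4 = 828
  00010001111 = 128 + 8 + 4 + 2 + 1 = 143
  828 - 143 = 685, and 01010101101 = 512 + 128 + 32 + 8 + 4 + 1 = 685 ✓



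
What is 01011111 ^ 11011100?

XOR: 1 when bits differ
  01011111
^ 11011100
----------
  10000011
Decimal: 95 ^ 220 = 131



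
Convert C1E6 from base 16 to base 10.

Expand by place value (powers of 16):
Digit values: C = 12, E = 14
C1E6 = 12 × 16^3 + 1 × 16^2 + 14 × 16^1 + 6 × 16^0
= 12 × 4096 + 1 × 256 + 14 × 16 + 6 × 1
= 49152 + 256 + 224 + 6
= 49638



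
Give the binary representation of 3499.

Using repeated division by 2:
3499 ÷ 2 = 1749 remainder 1
1749 ÷ 2 = 874 remainder 1
874 ÷ 2 = 437 remainder 0
437 ÷ 2 = 218 remainder 1
218 ÷ 2 = 109 remainder 0
109 ÷ 2 = 54 remainder 1
54 ÷ 2 = 27 remainder 0
27 ÷ 2 = 13 remainder 1
13 ÷ 2 = 6 remainder 1
6 ÷ 2 = 3 remainder 0
3 ÷ 2 = 1 remainder 1
1 ÷ 2 = 0 remainder 1
Reading remainders bottom to top: 110110101011



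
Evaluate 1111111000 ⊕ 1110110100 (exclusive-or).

XOR: 1 when bits differ
  1111111000
^ 1110110100
------------
  0001001100
Decimal: 1016 ^ 948 = 76



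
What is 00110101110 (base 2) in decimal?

Sum of powers of 2 for each 1-bit:
2^1 + 2^2 + 2^3 + 2^5 + 2^7 + 2^8
= 2 + 4 + 8 + 32 + 128 + 256
= 430



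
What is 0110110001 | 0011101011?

OR: 1 when either bit is 1
  0110110001
| 0011101011
------------
  0111111011
Decimal: 433 | 235 = 507



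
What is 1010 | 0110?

OR: 1 when either bit is 1
  1010
| 0110
------
  1110
Decimal: 10 | 6 = 14



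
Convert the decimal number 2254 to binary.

Using repeated division by 2:
2254 ÷ 2 = 1127 remainder 0
1127 ÷ 2 = 563 remainder 1
563 ÷ 2 = 281 remainder 1
281 ÷ 2 = 140 remainder 1
140 ÷ 2 = 70 remainder 0
70 ÷ 2 = 35 remainder 0
35 ÷ 2 = 17 remainder 1
17 ÷ 2 = 8 remainder 1
8 ÷ 2 = 4 remainder 0
4 ÷ 2 = 2 remainder 0
2 ÷ 2 = 1 remainder 0
1 ÷ 2 = 0 remainder 1
Reading remainders bottom to top: 100011001110



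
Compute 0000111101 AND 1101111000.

AND: 1 only when both bits are 1
  0000111101
& 1101111000
------------
  0000111000
Decimal: 61 & 888 = 56



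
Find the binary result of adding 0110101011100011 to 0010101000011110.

Add column by column from the right: bit + bit + carry-in; write the sum mod 2, carry 1 when the sum is 2 or 3.
carry:  1101010111111100
        0110101011100011
+       0010101000011110
------------------------
       01001010100000001
(the carry out of the leftmost column, 0, becomes the leading bit)
Decimal check:
  0110101011100011 = 16384 + 8192 + 2048 + 512 + 128 + 64 + 32 + 2 + 1 = 27363
  0010101000011110 = 8192 + 2048 + 512 + 16 + 8 + 4 + 2 = 10782
  27363 + 10782 = 38145, and 01001010100000001 = 32768 + 4096 + 1024 + 256 + 1 = 38145 ✓



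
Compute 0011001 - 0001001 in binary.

Method 1 - Direct subtraction (column by column from the right: bit − bit − borrow-in; if negative, add 2 and borrow 1 from the next column):
borrow: 0000000
        0011001
-       0001001
---------------
        0010000

Method 2 - Add two's complement:
Two's complement of 0001001: invert → 1110110, add 1 → 1110111
  0011001
+ 1110111
---------
 10010000  (end carry out of the top bit = 1)
Discarding the end carry: 0010000
Decimal check:
  0011001 = 16 + 8 + 1 = 25
  0001001 = 8 + 1 = 9
  25 - 9 = 16, and 0010000 = 16 ✓



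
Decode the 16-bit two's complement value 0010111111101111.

Binary: 0010111111101111
Sign bit: 0 (non-negative)
Read directly as an unsigned value:
0010111111101111 = 8192 + 2048 + 1024 + 512 + 256 + 128 + 64 + 32 + 8 + 4 + 2 + 1 = 12271
Value: 12271



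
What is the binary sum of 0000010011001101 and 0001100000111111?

Add column by column from the right: bit + bit + carry-in; write the sum mod 2, carry 1 when the sum is 2 or 3.
carry:  0000000111111110
        0000010011001101
+       0001100000111111
------------------------
       00001110100001100
(the carry out of the leftmost column, 0, becomes the leading bit)
Decimal check:
  0000010011001101 = 1024 + 128 + 64 + 8 + 4 + 1 = 1229
  0001100000111111 = 4096 + 2048 + 32 + 16 + 8 + 4 + 2 + 1 = 6207
  1229 + 6207 = 7436, and 00001110100001100 = 4096 + 2048 + 1024 + 256 + 8 + 4 = 7436 ✓



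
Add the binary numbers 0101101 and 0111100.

Add column by column from the right: bit + bit + carry-in; write the sum mod 2, carry 1 when the sum is 2 or 3.
carry:  1111000
        0101101
+       0111100
---------------
       01101001
(the carry out of the leftmost column, 0, becomes the leading bit)
Decimal check:
  0101101 = 32 + 8 + 4 + 1 = 45
  0111100 = 32 + 16 + 8 + 4 = 60
  45 + 60 = 105, and 01101001 = 64 + 32 + 8 + 1 = 105 ✓



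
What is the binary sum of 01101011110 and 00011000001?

Add column by column from the right: bit + bit + carry-in; write the sum mod 2, carry 1 when the sum is 2 or 3.
carry:  11110000000
        01101011110
+       00011000001
-------------------
       010000011111
(the carry out of the leftmost column, 0, becomes the leading bit)
Decimal check:
  01101011110 = 512 + 256 + 64 + 16 + 8 + 4 + 2 = 862
  00011000001 = 128 + 64 + 1 = 193
  862 + 193 = 1055, and 010000011111 = 1024 + 16 + 8 + 4 + 2 + 1 = 1055 ✓



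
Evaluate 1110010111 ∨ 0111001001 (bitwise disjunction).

OR: 1 when either bit is 1
  1110010111
| 0111001001
------------
  1111011111
Decimal: 919 | 457 = 991



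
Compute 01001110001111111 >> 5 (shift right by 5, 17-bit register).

Original: 01001110001111111 (decimal 40063)
Shift right by 5 positions
Drop the 5 low bits; fill with zeros on the left
Result: 00000010011100011 (decimal 1251)
Equivalent: 40063 >> 5 = 40063 ÷ 2^5 = 1251



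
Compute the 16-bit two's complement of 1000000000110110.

Original (sign bit 1, negative): 1000000000110110
Step 1 - Invert all bits: 0111111111001001
Step 2 - Add 1: 0111111111001010
Verification: 1000000000110110 + 0111111111001010 = 10000000000000000; discarding the end carry (carry out of the top bit) leaves the 16-bit value 0000000000000000, as required for x + (-x)



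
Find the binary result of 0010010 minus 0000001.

Method 1 - Direct subtraction (column by column from the right: bit − bit − borrow-in; if negative, add 2 and borrow 1 from the next column):
borrow: 0000010
        0010010
-       0000001
---------------
        0010001

Method 2 - Add two's complement:
Two's complement of 0000001: invert → 1111110, add 1 → 1111111
  0010010
+ 1111111
---------
 10010001  (end carry out of the top bit = 1)
Discarding the end carry: 0010001
Decimal check:
  0010010 = 16 + 2 = 18
  0000001 = 1
  18 - 1 = 17, and 0010001 = 16 + 1 = 17 ✓



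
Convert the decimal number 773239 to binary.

Using repeated division by 2:
773239 ÷ 2 = 386619 remainder 1
386619 ÷ 2 = 193309 remainder 1
193309 ÷ 2 = 96654 remainder 1
96654 ÷ 2 = 48327 remainder 0
48327 ÷ 2 = 24163 remainder 1
24163 ÷ 2 = 12081 remainder 1
12081 ÷ 2 = 6040 remainder 1
6040 ÷ 2 = 3020 remainder 0
3020 ÷ 2 = 1510 remainder 0
1510 ÷ 2 = 755 remainder 0
755 ÷ 2 = 377 remainder 1
377 ÷ 2 = 188 remainder 1
188 ÷ 2 = 94 remainder 0
94 ÷ 2 = 47 remainder 0
47 ÷ 2 = 23 remainder 1
23 ÷ 2 = 11 remainder 1
11 ÷ 2 = 5 remainder 1
5 ÷ 2 = 2 remainder 1
2 ÷ 2 = 1 remainder 0
1 ÷ 2 = 0 remainder 1
Reading remainders bottom to top: 10111100110001110111



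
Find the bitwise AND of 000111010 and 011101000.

AND: 1 only when both bits are 1
  000111010
& 011101000
-----------
  000101000
Decimal: 58 & 232 = 40



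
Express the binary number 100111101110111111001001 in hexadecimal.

Group into 4-bit nibbles from right:
  1001 = 9
  1110 = E
  1110 = E
  1111 = F
  1100 = C
  1001 = 9
Result: 9EEFC9



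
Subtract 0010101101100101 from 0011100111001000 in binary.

Method 1 - Direct subtraction (column by column from the right: bit − bit − borrow-in; if negative, add 2 and borrow 1 from the next column):
borrow: 0001110011001110
        0011100111001000
-       0010101101100101
------------------------
        0000111001100011

Method 2 - Add two's complement:
Two's complement of 0010101101100101: invert → 1101010010011010, add 1 → 1101010010011011
  0011100111001000
+ 1101010010011011
------------------
 10000111001100011  (end carry out of the top bit = 1)
Discarding the end carry: 0000111001100011
Decimal check:
  0011100111001000 = 8192 + 4096 + 2048 + 256 + 128 + 64 + 8 = 14792
  0010101101100101 = 8192 + 2048 + 512 + 256 + 64 + 32 + 4 + 1 = 11109
  14792 - 11109 = 3683, and 0000111001100011 = 2048 + 1024 + 512 + 64 + 32 + 2 + 1 = 3683 ✓



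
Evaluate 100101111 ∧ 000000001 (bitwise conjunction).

AND: 1 only when both bits are 1
  100101111
& 000000001
-----------
  000000001
Decimal: 303 & 1 = 1



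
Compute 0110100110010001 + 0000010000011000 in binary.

Add column by column from the right: bit + bit + carry-in; write the sum mod 2, carry 1 when the sum is 2 or 3.
carry:  0000000000100000
        0110100110010001
+       0000010000011000
------------------------
       00110110110101001
(the carry out of the leftmost column, 0, becomes the leading bit)
Decimal check:
  0110100110010001 = 16384 + 8192 + 2048 + 256 + 128 + 16 + 1 = 27025
  0000010000011000 = 1024 + 16 + 8 = 1048
  27025 + 1048 = 28073, and 00110110110101001 = 16384 + 8192 + 2048 + 1024 + 256 + 128 + 32 + 8 + 1 = 28073 ✓



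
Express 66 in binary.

Using repeated division by 2:
66 ÷ 2 = 33 remainder 0
33 ÷ 2 = 16 remainder 1
16 ÷ 2 = 8 remainder 0
8 ÷ 2 = 4 remainder 0
4 ÷ 2 = 2 remainder 0
2 ÷ 2 = 1 remainder 0
1 ÷ 2 = 0 remainder 1
Reading remainders bottom to top: 1000010



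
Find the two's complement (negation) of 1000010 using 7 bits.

Original (sign bit 1, negative): 1000010
Step 1 - Invert all bits: 0111101
Step 2 - Add 1: 0111110
Verification: 1000010 + 0111110 = 10000000; discarding the end carry (carry out of the top bit) leaves the 7-bit value 0000000, as required for x + (-x)



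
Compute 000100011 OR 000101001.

OR: 1 when either bit is 1
  000100011
| 000101001
-----------
  000101011
Decimal: 35 | 41 = 43



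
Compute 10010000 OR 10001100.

OR: 1 when either bit is 1
  10010000
| 10001100
----------
  10011100
Decimal: 144 | 140 = 156



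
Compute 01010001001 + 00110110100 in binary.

Add column by column from the right: bit + bit + carry-in; write the sum mod 2, carry 1 when the sum is 2 or 3.
carry:  11100000000
        01010001001
+       00110110100
-------------------
       010000111101
(the carry out of the leftmost column, 0, becomes the leading bit)
Decimal check:
  01010001001 = 512 + 128 + 8 + 1 = 649
  00110110100 = 256 + 128 + 32 + 16 + 4 = 436
  649 + 436 = 1085, and 010000111101 = 1024 + 32 + 16 + 8 + 4 + 1 = 1085 ✓



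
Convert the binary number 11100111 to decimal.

Sum of powers of 2 for each 1-bit:
2^0 + 2^1 + 2^2 + 2^5 + 2^6 + 2^7
= 1 + 2 + 4 + 32 + 64 + 128
= 231

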